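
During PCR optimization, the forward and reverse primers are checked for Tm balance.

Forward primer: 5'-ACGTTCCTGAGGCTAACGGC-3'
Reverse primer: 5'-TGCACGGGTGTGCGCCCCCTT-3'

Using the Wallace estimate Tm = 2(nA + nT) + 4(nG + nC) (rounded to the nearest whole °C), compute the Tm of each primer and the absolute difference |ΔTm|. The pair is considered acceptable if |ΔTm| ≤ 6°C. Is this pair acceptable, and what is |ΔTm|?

Forward: A=4 T=4 G=6 C=6 → Tm = 2·8 + 4·12 = 64°C.
Reverse: A=1 T=5 G=7 C=8 → Tm = 2·6 + 4·15 = 72°C.
|ΔTm| = |64 − 72| = 8°C, > 6°C.

|ΔTm| = 8°C; the pair is not acceptable.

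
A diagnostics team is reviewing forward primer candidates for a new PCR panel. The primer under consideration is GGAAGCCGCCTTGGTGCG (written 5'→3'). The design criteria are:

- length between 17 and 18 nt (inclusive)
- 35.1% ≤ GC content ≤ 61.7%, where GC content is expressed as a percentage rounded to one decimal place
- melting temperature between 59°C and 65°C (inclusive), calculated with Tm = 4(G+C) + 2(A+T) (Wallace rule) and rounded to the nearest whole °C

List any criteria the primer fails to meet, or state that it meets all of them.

Fails: GC content.

Base counts: A=2, T=3, G=8, C=5 (length 18).
length: length 18 ✓
GC content: GC 13/18 = 72.2%, outside 35.1–61.7% ✗
Tm: Tm = 2·5 + 4·13 = 62°C ✓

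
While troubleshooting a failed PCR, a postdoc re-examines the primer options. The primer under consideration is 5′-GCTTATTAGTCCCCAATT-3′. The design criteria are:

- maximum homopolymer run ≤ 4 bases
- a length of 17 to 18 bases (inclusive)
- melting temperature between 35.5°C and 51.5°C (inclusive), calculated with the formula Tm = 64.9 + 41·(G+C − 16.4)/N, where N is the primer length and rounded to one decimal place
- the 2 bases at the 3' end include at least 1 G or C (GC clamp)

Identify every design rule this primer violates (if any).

Base counts: A=4, T=7, G=2, C=5 (length 18).
homopolymer run: longest run = 4 ✓
length: length 18 ✓
Tm: Tm = 64.9 + 41·(7 − 16.4)/18 = 43.5°C ✓
GC clamp: 3' end TT has 0 G/C, need ≥1 ✗

Fails: GC clamp.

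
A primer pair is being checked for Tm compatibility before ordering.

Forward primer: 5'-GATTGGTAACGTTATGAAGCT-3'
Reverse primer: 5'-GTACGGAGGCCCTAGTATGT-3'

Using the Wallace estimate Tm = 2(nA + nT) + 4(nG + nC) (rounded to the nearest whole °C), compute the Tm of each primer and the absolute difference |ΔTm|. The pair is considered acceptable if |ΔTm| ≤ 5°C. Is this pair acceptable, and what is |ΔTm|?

|ΔTm| = 4°C; the pair is acceptable.

Forward: A=6 T=7 G=6 C=2 → Tm = 2·13 + 4·8 = 58°C.
Reverse: A=4 T=5 G=7 C=4 → Tm = 2·9 + 4·11 = 62°C.
|ΔTm| = |58 − 62| = 4°C, ≤ 5°C.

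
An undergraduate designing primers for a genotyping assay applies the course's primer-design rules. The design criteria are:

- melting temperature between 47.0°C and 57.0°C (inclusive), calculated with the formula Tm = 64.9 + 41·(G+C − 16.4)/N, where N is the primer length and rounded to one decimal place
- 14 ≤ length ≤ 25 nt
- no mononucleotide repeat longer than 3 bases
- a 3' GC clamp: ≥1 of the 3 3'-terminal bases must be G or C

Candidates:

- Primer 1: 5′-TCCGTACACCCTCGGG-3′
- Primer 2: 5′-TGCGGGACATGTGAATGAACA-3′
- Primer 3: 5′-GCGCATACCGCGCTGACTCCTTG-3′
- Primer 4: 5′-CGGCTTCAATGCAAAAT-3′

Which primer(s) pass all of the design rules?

Primer 1 and Primer 2.

Primer 1 (16 nt, A=2 T=3 G=4 C=7): Tm = 64.9 + 41·(11 − 16.4)/16 = 51.1°C ✓; length 16 ✓; longest run = 3 ✓; 3' end GGG has 3 G/C ✓ — passes.
Primer 2 (21 nt, A=7 T=4 G=7 C=3): Tm = 64.9 + 41·(10 − 16.4)/21 = 52.4°C ✓; length 21 ✓; longest run = 3 ✓; 3' end ACA has 1 G/C ✓ — passes.
Primer 3 (23 nt, A=3 T=5 G=6 C=9): Tm = 64.9 + 41·(15 − 16.4)/23 = 62.4°C, outside 47.0–57.0°C ✗; length 23 ✓; longest run = 2 ✓; 3' end TTG has 1 G/C ✓ — fails.
Primer 4 (17 nt, A=6 T=4 G=3 C=4): Tm = 64.9 + 41·(7 − 16.4)/17 = 42.2°C, outside 47.0–57.0°C ✗; length 17 ✓; longest run = 4, exceeds 3 ✗; 3' end AAT has 0 G/C, need ≥1 ✗ — fails.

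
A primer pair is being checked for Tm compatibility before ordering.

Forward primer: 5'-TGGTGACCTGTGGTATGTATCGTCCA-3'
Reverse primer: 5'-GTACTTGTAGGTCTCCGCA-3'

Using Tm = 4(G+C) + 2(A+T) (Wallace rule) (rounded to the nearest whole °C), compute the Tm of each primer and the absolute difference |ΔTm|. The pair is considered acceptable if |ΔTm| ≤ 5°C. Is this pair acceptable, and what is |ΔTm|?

|ΔTm| = 20°C; the pair is not acceptable.

Forward: A=4 T=9 G=8 C=5 → Tm = 2·13 + 4·13 = 78°C.
Reverse: A=3 T=6 G=5 C=5 → Tm = 2·9 + 4·10 = 58°C.
|ΔTm| = |78 − 58| = 20°C, > 5°C.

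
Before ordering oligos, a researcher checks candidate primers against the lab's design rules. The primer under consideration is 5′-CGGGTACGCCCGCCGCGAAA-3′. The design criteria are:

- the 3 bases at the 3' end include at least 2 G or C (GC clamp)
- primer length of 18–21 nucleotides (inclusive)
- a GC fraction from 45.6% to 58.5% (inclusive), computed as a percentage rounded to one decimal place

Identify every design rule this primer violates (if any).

Fails: GC clamp, GC content.

Base counts: A=4, T=1, G=7, C=8 (length 20).
GC clamp: 3' end AAA has 0 G/C, need ≥2 ✗
length: length 20 ✓
GC content: GC 15/20 = 75.0%, outside 45.6–58.5% ✗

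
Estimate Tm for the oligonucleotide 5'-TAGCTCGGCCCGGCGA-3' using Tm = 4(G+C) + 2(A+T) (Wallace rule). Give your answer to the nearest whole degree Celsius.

Base counts: A=2, T=2, G=6, C=6 (length 16).
Tm = 2·(2+2) + 4·(6+6) = 2·4 + 4·12 = 8 + 48 = 56°C.

56°C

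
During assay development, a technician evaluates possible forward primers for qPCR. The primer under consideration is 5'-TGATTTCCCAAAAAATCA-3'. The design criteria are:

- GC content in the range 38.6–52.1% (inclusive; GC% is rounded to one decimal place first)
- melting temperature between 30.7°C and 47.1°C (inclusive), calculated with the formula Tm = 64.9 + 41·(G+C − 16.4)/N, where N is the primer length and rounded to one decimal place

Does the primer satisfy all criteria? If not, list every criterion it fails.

Base counts: A=8, T=5, G=1, C=4 (length 18).
GC content: GC 5/18 = 27.8%, outside 38.6–52.1% ✗
Tm: Tm = 64.9 + 41·(5 − 16.4)/18 = 38.9°C ✓

Fails: GC content.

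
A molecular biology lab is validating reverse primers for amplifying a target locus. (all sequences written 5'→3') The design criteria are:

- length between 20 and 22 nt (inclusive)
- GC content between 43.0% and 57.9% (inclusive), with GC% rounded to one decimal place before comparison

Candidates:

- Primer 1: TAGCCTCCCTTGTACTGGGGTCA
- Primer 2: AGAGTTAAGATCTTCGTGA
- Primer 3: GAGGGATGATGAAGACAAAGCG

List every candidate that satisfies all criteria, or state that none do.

Primer 1 (23 nt, A=3 T=7 G=6 C=7): length 23, outside 20–22 ✗; GC 13/23 = 56.5% ✓ — fails.
Primer 2 (19 nt, A=6 T=6 G=5 C=2): length 19, outside 20–22 ✗; GC 7/19 = 36.8%, outside 43.0–57.9% ✗ — fails.
Primer 3 (22 nt, A=9 T=2 G=9 C=2): length 22 ✓; GC 11/22 = 50.0% ✓ — passes.

Primer 3 only.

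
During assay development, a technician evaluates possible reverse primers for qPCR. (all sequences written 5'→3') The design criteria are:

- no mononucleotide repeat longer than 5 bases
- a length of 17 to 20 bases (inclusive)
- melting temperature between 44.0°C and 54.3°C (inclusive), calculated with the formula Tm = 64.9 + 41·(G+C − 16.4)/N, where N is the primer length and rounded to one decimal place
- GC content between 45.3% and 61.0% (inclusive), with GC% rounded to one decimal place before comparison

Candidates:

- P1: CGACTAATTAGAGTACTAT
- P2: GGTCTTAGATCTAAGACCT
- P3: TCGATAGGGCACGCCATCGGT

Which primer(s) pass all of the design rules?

P1 (19 nt, A=7 T=6 G=3 C=3): longest run = 2 ✓; length 19 ✓; Tm = 64.9 + 41·(6 − 16.4)/19 = 42.5°C, outside 44.0–54.3°C ✗; GC 6/19 = 31.6%, outside 45.3–61.0% ✗ — fails.
P2 (19 nt, A=5 T=6 G=4 C=4): longest run = 2 ✓; length 19 ✓; Tm = 64.9 + 41·(8 − 16.4)/19 = 46.8°C ✓; GC 8/19 = 42.1%, outside 45.3–61.0% ✗ — fails.
P3 (21 nt, A=4 T=4 G=7 C=6): longest run = 3 ✓; length 21, outside 17–20 ✗; Tm = 64.9 + 41·(13 − 16.4)/21 = 58.3°C, outside 44.0–54.3°C ✗; GC 13/21 = 61.9%, outside 45.3–61.0% ✗ — fails.

None of the candidates satisfy all criteria.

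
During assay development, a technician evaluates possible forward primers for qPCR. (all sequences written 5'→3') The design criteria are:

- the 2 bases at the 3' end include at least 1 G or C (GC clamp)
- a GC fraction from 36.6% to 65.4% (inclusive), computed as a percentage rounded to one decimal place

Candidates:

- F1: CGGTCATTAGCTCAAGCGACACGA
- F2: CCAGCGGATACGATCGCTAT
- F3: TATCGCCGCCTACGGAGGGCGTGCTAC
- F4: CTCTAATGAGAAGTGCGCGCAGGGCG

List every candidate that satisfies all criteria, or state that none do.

F1 (24 nt, A=7 T=4 G=6 C=7): 3' end GA has 1 G/C ✓; GC 13/24 = 54.2% ✓ — passes.
F2 (20 nt, A=5 T=4 G=5 C=6): 3' end AT has 0 G/C, need ≥1 ✗; GC 11/20 = 55.0% ✓ — fails.
F3 (27 nt, A=4 T=5 G=9 C=9): 3' end AC has 1 G/C ✓; GC 18/27 = 66.7%, outside 36.6–65.4% ✗ — fails.
F4 (26 nt, A=6 T=4 G=10 C=6): 3' end CG has 2 G/C ✓; GC 16/26 = 61.5% ✓ — passes.

F1 and F4.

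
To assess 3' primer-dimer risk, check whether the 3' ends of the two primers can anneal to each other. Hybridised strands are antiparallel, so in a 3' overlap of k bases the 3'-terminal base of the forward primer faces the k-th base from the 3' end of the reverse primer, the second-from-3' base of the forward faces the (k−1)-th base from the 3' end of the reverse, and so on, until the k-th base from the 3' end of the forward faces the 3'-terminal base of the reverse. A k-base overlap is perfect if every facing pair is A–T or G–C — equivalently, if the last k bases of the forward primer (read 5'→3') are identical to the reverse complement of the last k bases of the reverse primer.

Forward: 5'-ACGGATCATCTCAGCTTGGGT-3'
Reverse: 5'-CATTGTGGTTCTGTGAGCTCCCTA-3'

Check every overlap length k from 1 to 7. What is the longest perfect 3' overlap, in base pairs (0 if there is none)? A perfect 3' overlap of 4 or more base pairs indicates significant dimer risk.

Longest perfect overlap: 1 complementary base pair; below the dimer-risk threshold (threshold 4).

Last 7 bases (5'→3') — forward …CTTGGGT, reverse …CTCCCTA.
Reverse complement of the reverse primer's last 7 bases: TAGGGAG; its first k bases are the reverse complement of the reverse primer's last k bases, so a perfect k-base overlap needs the forward primer's last k bases to equal them.
Comparing (forward last k vs required): k=1: T vs T ✓; k=2: GT vs TA ✗; k=3: GGT vs TAG ✗; k=4: GGGT vs TAGG ✗; k=5: TGGGT vs TAGGG ✗; k=6: TTGGGT vs TAGGGA ✗; k=7: CTTGGGT vs TAGGGAG ✗.
Only k = 1 is perfect, so the longest perfect 3' overlap is 1.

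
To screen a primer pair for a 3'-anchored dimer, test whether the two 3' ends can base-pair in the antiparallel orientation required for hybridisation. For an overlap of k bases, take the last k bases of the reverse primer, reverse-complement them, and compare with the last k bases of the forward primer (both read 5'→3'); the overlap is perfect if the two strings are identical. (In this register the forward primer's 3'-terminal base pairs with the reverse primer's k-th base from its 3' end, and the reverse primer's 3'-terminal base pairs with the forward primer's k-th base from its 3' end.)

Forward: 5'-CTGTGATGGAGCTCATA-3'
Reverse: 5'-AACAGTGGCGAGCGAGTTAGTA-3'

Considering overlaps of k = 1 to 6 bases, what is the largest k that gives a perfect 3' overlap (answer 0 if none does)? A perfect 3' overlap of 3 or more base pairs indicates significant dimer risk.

Longest perfect overlap: 2 complementary base pairs; below the dimer-risk threshold (threshold 3).

Last 6 bases (5'→3') — forward …CTCATA, reverse …TTAGTA.
Reverse complement of the reverse primer's last 6 bases: TACTAA; its first k bases are the reverse complement of the reverse primer's last k bases, so a perfect k-base overlap needs the forward primer's last k bases to equal them.
Comparing (forward last k vs required): k=1: A vs T ✗; k=2: TA vs TA ✓; k=3: ATA vs TAC ✗; k=4: CATA vs TACT ✗; k=5: TCATA vs TACTA ✗; k=6: CTCATA vs TACTAA ✗.
Only k = 2 is perfect, so the longest perfect 3' overlap is 2.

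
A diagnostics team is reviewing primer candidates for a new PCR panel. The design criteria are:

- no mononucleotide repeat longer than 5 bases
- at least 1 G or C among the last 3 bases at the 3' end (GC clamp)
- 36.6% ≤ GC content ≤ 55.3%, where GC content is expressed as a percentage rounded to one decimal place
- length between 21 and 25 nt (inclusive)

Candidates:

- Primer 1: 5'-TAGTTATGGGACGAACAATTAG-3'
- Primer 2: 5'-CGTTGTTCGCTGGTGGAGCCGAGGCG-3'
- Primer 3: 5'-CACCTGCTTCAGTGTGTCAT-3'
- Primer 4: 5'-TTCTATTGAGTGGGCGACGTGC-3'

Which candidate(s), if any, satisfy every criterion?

Primer 1 (22 nt, A=8 T=6 G=6 C=2): longest run = 3 ✓; 3' end TAG has 1 G/C ✓; GC 8/22 = 36.4%, outside 36.6–55.3% ✗; length 22 ✓ — fails.
Primer 2 (26 nt, A=2 T=6 G=12 C=6): longest run = 2 ✓; 3' end GCG has 3 G/C ✓; GC 18/26 = 69.2%, outside 36.6–55.3% ✗; length 26, outside 21–25 ✗ — fails.
Primer 3 (20 nt, A=3 T=7 G=4 C=6): longest run = 2 ✓; 3' end CAT has 1 G/C ✓; GC 10/20 = 50.0% ✓; length 20, outside 21–25 ✗ — fails.
Primer 4 (22 nt, A=3 T=7 G=8 C=4): longest run = 3 ✓; 3' end TGC has 2 G/C ✓; GC 12/22 = 54.5% ✓; length 22 ✓ — passes.

Primer 4 only.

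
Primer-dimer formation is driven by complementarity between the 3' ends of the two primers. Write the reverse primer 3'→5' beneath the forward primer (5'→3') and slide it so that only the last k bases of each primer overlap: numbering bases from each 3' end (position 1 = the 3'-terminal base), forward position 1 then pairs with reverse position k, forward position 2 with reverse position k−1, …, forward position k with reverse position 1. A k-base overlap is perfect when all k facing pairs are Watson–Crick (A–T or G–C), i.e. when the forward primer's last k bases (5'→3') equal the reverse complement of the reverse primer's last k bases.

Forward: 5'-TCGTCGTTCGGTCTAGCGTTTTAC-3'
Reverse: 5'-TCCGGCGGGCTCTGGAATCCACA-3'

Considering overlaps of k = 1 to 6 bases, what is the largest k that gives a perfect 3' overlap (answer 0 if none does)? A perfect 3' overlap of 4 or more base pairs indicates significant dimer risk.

Longest perfect overlap: 0 complementary base pairs; below the dimer-risk threshold (threshold 4).

Last 6 bases (5'→3') — forward …TTTTAC, reverse …TCCACA.
Reverse complement of the reverse primer's last 6 bases: TGTGGA; its first k bases are the reverse complement of the reverse primer's last k bases, so a perfect k-base overlap needs the forward primer's last k bases to equal them.
Comparing (forward last k vs required): k=1: C vs T ✗; k=2: AC vs TG ✗; k=3: TAC vs TGT ✗; k=4: TTAC vs TGTG ✗; k=5: TTTAC vs TGTGG ✗; k=6: TTTTAC vs TGTGGA ✗.
No overlap length from 1 to 6 is perfect, so the longest perfect 3' overlap is 0.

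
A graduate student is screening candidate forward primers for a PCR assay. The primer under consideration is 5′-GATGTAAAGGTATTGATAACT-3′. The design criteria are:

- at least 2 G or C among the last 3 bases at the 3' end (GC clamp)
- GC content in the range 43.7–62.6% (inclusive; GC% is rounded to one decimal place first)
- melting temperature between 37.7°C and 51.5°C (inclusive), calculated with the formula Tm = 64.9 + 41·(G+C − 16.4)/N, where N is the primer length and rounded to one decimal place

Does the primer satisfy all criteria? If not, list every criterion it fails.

Base counts: A=8, T=7, G=5, C=1 (length 21).
GC clamp: 3' end ACT has 1 G/C, need ≥2 ✗
GC content: GC 6/21 = 28.6%, outside 43.7–62.6% ✗
Tm: Tm = 64.9 + 41·(6 − 16.4)/21 = 44.6°C ✓

Fails: GC clamp, GC content.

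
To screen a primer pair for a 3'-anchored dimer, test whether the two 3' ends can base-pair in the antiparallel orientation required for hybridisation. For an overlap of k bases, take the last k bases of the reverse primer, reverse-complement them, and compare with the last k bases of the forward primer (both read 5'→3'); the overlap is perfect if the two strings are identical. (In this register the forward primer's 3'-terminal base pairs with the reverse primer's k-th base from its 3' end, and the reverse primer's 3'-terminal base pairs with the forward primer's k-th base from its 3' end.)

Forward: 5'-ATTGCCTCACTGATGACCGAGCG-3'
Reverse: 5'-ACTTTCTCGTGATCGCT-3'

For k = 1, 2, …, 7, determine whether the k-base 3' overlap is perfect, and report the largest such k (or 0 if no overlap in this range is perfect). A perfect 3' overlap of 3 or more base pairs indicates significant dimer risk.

Last 7 bases (5'→3') — forward …CCGAGCG, reverse …GATCGCT.
Reverse complement of the reverse primer's last 7 bases: AGCGATC; its first k bases are the reverse complement of the reverse primer's last k bases, so a perfect k-base overlap needs the forward primer's last k bases to equal them.
Comparing (forward last k vs required): k=1: G vs A ✗; k=2: CG vs AG ✗; k=3: GCG vs AGC ✗; k=4: AGCG vs AGCG ✓; k=5: GAGCG vs AGCGA ✗; k=6: CGAGCG vs AGCGAT ✗; k=7: CCGAGCG vs AGCGATC ✗.
Only k = 4 is perfect, so the longest perfect 3' overlap is 4.

Longest perfect overlap: 4 complementary base pairs; significant dimer risk (threshold 3).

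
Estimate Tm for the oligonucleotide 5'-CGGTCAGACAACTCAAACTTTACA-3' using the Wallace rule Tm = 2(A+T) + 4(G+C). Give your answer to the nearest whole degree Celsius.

68°C

Base counts: A=9, T=5, G=3, C=7 (length 24).
Tm = 2·(9+5) + 4·(3+7) = 2·14 + 4·10 = 28 + 40 = 68°C.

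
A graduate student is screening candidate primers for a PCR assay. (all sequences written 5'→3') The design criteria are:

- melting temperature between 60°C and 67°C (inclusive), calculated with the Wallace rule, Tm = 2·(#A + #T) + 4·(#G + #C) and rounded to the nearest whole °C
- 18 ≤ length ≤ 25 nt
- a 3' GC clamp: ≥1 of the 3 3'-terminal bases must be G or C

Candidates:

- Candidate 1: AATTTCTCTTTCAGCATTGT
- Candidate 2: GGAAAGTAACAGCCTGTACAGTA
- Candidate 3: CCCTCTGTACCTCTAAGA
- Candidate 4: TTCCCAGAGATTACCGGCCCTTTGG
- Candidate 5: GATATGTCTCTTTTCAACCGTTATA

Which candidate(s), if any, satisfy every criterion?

Candidate 1 (20 nt, A=4 T=10 G=2 C=4): Tm = 2·14 + 4·6 = 52°C, outside 60–67°C ✗; length 20 ✓; 3' end TGT has 1 G/C ✓ — fails.
Candidate 2 (23 nt, A=9 T=4 G=6 C=4): Tm = 2·13 + 4·10 = 66°C ✓; length 23 ✓; 3' end GTA has 1 G/C ✓ — passes.
Candidate 3 (18 nt, A=4 T=5 G=2 C=7): Tm = 2·9 + 4·9 = 54°C, outside 60–67°C ✗; length 18 ✓; 3' end AGA has 1 G/C ✓ — fails.
Candidate 4 (25 nt, A=4 T=7 G=6 C=8): Tm = 2·11 + 4·14 = 78°C, outside 60–67°C ✗; length 25 ✓; 3' end TGG has 2 G/C ✓ — fails.
Candidate 5 (25 nt, A=6 T=11 G=3 C=5): Tm = 2·17 + 4·8 = 66°C ✓; length 25 ✓; 3' end ATA has 0 G/C, need ≥1 ✗ — fails.

Candidate 2 only.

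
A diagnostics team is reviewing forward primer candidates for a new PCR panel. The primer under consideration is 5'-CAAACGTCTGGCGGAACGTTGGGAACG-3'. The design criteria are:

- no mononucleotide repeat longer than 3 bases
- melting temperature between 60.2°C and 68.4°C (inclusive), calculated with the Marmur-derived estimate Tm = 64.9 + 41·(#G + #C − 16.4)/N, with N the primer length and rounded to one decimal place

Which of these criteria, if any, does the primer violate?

Meets all criteria.

Base counts: A=7, T=4, G=10, C=6 (length 27).
homopolymer run: longest run = 3 ✓
Tm: Tm = 64.9 + 41·(16 − 16.4)/27 = 64.3°C ✓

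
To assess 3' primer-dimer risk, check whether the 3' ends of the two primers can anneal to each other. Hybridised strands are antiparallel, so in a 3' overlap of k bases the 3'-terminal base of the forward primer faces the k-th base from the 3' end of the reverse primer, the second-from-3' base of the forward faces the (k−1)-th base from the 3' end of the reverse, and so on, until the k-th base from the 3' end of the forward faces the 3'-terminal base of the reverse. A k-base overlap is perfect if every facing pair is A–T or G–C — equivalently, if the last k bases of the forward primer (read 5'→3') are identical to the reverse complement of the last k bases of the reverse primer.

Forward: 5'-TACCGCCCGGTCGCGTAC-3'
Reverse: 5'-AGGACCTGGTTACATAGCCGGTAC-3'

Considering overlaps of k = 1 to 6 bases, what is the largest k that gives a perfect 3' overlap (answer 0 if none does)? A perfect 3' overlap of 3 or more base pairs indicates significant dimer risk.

Longest perfect overlap: 4 complementary base pairs; significant dimer risk (threshold 3).

Last 6 bases (5'→3') — forward …GCGTAC, reverse …CGGTAC.
Reverse complement of the reverse primer's last 6 bases: GTACCG; its first k bases are the reverse complement of the reverse primer's last k bases, so a perfect k-base overlap needs the forward primer's last k bases to equal them.
Comparing (forward last k vs required): k=1: C vs G ✗; k=2: AC vs GT ✗; k=3: TAC vs GTA ✗; k=4: GTAC vs GTAC ✓; k=5: CGTAC vs GTACC ✗; k=6: GCGTAC vs GTACCG ✗.
Only k = 4 is perfect, so the longest perfect 3' overlap is 4.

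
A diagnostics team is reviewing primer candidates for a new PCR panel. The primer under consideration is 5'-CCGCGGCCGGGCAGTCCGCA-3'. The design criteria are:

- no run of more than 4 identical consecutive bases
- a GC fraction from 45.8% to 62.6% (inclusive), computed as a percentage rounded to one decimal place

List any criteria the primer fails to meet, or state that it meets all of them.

Base counts: A=2, T=1, G=8, C=9 (length 20).
homopolymer run: longest run = 3 ✓
GC content: GC 17/20 = 85.0%, outside 45.8–62.6% ✗

Fails: GC content.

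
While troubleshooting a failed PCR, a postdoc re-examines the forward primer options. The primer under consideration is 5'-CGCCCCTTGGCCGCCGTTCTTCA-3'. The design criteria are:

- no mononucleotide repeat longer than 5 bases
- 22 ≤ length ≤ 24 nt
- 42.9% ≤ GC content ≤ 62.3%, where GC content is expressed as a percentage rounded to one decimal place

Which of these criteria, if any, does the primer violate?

Base counts: A=1, T=6, G=5, C=11 (length 23).
homopolymer run: longest run = 4 ✓
length: length 23 ✓
GC content: GC 16/23 = 69.6%, outside 42.9–62.3% ✗

Fails: GC content.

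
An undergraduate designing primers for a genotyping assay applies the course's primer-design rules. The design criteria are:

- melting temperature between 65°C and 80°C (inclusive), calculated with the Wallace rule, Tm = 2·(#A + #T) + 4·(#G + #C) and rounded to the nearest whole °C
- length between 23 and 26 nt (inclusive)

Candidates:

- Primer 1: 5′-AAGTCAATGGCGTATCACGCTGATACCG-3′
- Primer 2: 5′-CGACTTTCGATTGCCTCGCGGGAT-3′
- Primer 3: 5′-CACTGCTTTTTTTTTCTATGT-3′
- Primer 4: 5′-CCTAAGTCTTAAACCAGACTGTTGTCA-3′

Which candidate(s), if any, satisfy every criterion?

Primer 1 (28 nt, A=8 T=6 G=7 C=7): Tm = 2·14 + 4·14 = 84°C, outside 65–80°C ✗; length 28, outside 23–26 ✗ — fails.
Primer 2 (24 nt, A=3 T=7 G=7 C=7): Tm = 2·10 + 4·14 = 76°C ✓; length 24 ✓ — passes.
Primer 3 (21 nt, A=2 T=13 G=2 C=4): Tm = 2·15 + 4·6 = 54°C, outside 65–80°C ✗; length 21, outside 23–26 ✗ — fails.
Primer 4 (27 nt, A=8 T=8 G=4 C=7): Tm = 2·16 + 4·11 = 76°C ✓; length 27, outside 23–26 ✗ — fails.

Primer 2 only.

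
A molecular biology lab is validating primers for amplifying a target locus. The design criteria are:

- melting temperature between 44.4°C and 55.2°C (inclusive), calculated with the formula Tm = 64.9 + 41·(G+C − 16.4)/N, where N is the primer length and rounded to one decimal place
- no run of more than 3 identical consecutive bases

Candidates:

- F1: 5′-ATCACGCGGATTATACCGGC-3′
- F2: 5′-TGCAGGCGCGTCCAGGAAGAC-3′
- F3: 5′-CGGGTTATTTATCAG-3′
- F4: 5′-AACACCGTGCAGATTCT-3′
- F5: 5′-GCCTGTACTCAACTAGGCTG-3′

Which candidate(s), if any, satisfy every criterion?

F1 (20 nt, A=5 T=4 G=5 C=6): Tm = 64.9 + 41·(11 − 16.4)/20 = 53.8°C ✓; longest run = 2 ✓ — passes.
F2 (21 nt, A=5 T=2 G=8 C=6): Tm = 64.9 + 41·(14 − 16.4)/21 = 60.2°C, outside 44.4–55.2°C ✗; longest run = 2 ✓ — fails.
F3 (15 nt, A=3 T=6 G=4 C=2): Tm = 64.9 + 41·(6 − 16.4)/15 = 36.5°C, outside 44.4–55.2°C ✗; longest run = 3 ✓ — fails.
F4 (17 nt, A=5 T=4 G=3 C=5): Tm = 64.9 + 41·(8 − 16.4)/17 = 44.6°C ✓; longest run = 2 ✓ — passes.
F5 (20 nt, A=4 T=5 G=5 C=6): Tm = 64.9 + 41·(11 − 16.4)/20 = 53.8°C ✓; longest run = 2 ✓ — passes.

F1, F4 and F5.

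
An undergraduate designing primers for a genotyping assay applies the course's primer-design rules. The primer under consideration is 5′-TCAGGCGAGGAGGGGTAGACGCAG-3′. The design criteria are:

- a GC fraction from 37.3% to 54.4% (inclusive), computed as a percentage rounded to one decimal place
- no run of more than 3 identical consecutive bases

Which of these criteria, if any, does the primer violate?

Fails: GC content, homopolymer run.

Base counts: A=6, T=2, G=12, C=4 (length 24).
GC content: GC 16/24 = 66.7%, outside 37.3–54.4% ✗
homopolymer run: longest run = 4, exceeds 3 ✗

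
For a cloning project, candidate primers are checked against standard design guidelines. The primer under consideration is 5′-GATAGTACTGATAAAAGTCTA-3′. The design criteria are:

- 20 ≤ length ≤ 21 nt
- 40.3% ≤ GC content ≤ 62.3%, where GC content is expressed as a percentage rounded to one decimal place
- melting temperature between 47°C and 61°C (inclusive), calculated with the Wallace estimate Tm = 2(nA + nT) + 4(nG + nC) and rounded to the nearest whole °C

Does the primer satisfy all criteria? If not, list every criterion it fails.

Fails: GC content.

Base counts: A=9, T=6, G=4, C=2 (length 21).
length: length 21 ✓
GC content: GC 6/21 = 28.6%, outside 40.3–62.3% ✗
Tm: Tm = 2·15 + 4·6 = 54°C ✓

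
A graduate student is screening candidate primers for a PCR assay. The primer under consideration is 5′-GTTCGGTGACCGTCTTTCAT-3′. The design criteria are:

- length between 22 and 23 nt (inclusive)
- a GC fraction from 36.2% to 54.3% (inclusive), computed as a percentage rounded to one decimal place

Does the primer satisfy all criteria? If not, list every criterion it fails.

Base counts: A=2, T=8, G=5, C=5 (length 20).
length: length 20, outside 22–23 ✗
GC content: GC 10/20 = 50.0% ✓

Fails: length.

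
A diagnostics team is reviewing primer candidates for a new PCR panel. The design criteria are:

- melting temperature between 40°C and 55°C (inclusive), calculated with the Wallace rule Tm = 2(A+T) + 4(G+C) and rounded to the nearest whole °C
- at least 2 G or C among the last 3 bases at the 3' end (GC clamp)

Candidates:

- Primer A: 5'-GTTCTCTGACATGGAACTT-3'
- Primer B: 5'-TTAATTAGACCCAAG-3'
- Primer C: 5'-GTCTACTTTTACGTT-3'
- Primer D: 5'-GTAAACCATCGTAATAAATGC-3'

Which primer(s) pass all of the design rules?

None of the candidates satisfy all criteria.

Primer A (19 nt, A=4 T=7 G=4 C=4): Tm = 2·11 + 4·8 = 54°C ✓; 3' end CTT has 1 G/C, need ≥2 ✗ — fails.
Primer B (15 nt, A=6 T=4 G=2 C=3): Tm = 2·10 + 4·5 = 40°C ✓; 3' end AAG has 1 G/C, need ≥2 ✗ — fails.
Primer C (15 nt, A=2 T=8 G=2 C=3): Tm = 2·10 + 4·5 = 40°C ✓; 3' end GTT has 1 G/C, need ≥2 ✗ — fails.
Primer D (21 nt, A=9 T=5 G=3 C=4): Tm = 2·14 + 4·7 = 56°C, outside 40–55°C ✗; 3' end TGC has 2 G/C ✓ — fails.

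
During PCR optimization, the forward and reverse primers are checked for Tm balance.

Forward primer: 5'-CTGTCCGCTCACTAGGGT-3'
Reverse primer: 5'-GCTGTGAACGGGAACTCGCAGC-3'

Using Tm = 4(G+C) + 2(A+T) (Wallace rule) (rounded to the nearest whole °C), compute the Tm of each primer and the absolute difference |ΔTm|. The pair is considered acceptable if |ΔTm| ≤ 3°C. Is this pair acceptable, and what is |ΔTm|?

Forward: A=2 T=5 G=5 C=6 → Tm = 2·7 + 4·11 = 58°C.
Reverse: A=5 T=3 G=8 C=6 → Tm = 2·8 + 4·14 = 72°C.
|ΔTm| = |58 − 72| = 14°C, > 3°C.

|ΔTm| = 14°C; the pair is not acceptable.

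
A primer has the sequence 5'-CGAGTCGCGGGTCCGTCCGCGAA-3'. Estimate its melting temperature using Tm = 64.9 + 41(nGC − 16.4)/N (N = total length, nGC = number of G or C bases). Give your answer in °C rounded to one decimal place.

Base counts: A=3, T=3, G=9, C=8; G+C = 17, N = 23.
Tm = 64.9 + 41·(17 − 16.4)/23 = 64.9 + 24.60/23 = 66.0°C.

66.0°C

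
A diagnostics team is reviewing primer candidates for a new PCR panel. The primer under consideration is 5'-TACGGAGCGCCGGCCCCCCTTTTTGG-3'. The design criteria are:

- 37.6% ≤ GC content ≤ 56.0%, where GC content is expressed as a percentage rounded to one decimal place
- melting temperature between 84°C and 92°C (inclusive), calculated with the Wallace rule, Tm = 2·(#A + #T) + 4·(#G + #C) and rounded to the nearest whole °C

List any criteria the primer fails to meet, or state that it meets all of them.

Fails: GC content.

Base counts: A=2, T=6, G=8, C=10 (length 26).
GC content: GC 18/26 = 69.2%, outside 37.6–56.0% ✗
Tm: Tm = 2·8 + 4·18 = 88°C ✓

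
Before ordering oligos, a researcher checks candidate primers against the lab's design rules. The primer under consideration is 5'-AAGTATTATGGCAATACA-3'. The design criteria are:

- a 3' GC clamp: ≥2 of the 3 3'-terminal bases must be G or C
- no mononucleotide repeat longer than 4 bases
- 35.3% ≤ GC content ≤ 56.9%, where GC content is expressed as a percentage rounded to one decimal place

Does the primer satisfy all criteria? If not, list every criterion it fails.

Fails: GC clamp, GC content.

Base counts: A=8, T=5, G=3, C=2 (length 18).
GC clamp: 3' end ACA has 1 G/C, need ≥2 ✗
homopolymer run: longest run = 2 ✓
GC content: GC 5/18 = 27.8%, outside 35.3–56.9% ✗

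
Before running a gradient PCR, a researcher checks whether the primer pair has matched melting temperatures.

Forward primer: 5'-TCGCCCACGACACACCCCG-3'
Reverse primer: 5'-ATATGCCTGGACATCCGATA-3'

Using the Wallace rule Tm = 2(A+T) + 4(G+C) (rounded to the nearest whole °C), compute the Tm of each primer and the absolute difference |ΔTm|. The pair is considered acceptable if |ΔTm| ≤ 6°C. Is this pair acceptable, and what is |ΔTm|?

|ΔTm| = 8°C; the pair is not acceptable.

Forward: A=4 T=1 G=3 C=11 → Tm = 2·5 + 4·14 = 66°C.
Reverse: A=6 T=5 G=4 C=5 → Tm = 2·11 + 4·9 = 58°C.
|ΔTm| = |66 − 58| = 8°C, > 6°C.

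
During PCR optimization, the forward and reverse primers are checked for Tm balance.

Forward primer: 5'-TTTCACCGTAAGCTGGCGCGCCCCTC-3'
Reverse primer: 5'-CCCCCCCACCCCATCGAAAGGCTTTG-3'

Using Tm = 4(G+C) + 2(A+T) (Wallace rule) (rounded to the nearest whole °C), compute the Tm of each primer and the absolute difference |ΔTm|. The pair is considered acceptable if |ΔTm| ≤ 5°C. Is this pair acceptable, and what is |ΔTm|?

Forward: A=3 T=6 G=6 C=11 → Tm = 2·9 + 4·17 = 86°C.
Reverse: A=5 T=4 G=4 C=13 → Tm = 2·9 + 4·17 = 86°C.
|ΔTm| = |86 − 86| = 0°C, ≤ 5°C.

|ΔTm| = 0°C; the pair is acceptable.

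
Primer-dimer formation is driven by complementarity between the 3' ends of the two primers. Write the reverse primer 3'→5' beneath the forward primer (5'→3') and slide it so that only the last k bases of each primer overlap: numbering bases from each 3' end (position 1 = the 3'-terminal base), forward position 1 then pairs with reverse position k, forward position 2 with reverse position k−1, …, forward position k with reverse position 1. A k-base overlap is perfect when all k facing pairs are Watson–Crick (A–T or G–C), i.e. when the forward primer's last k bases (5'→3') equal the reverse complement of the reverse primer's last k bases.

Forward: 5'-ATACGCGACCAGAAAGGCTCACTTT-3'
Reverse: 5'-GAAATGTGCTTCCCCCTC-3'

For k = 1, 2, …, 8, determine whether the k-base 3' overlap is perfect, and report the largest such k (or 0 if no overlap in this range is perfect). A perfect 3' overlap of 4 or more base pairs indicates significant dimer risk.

Longest perfect overlap: 0 complementary base pairs; below the dimer-risk threshold (threshold 4).

Last 8 bases (5'→3') — forward …CTCACTTT, reverse …TCCCCCTC.
Reverse complement of the reverse primer's last 8 bases: GAGGGGGA; its first k bases are the reverse complement of the reverse primer's last k bases, so a perfect k-base overlap needs the forward primer's last k bases to equal them.
Comparing (forward last k vs required): k=1: T vs G ✗; k=2: TT vs GA ✗; k=3: TTT vs GAG ✗; k=4: CTTT vs GAGG ✗; k=5: ACTTT vs GAGGG ✗; k=6: CACTTT vs GAGGGG ✗; k=7: TCACTTT vs GAGGGGG ✗; k=8: CTCACTTT vs GAGGGGGA ✗.
No overlap length from 1 to 8 is perfect, so the longest perfect 3' overlap is 0.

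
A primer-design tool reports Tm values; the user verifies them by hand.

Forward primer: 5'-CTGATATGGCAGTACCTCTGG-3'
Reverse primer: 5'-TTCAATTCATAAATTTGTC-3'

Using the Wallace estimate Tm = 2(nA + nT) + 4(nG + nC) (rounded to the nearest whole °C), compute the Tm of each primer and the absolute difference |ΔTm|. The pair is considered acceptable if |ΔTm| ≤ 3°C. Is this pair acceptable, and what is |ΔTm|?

Forward: A=4 T=6 G=6 C=5 → Tm = 2·10 + 4·11 = 64°C.
Reverse: A=6 T=9 G=1 C=3 → Tm = 2·15 + 4·4 = 46°C.
|ΔTm| = |64 − 46| = 18°C, > 3°C.

|ΔTm| = 18°C; the pair is not acceptable.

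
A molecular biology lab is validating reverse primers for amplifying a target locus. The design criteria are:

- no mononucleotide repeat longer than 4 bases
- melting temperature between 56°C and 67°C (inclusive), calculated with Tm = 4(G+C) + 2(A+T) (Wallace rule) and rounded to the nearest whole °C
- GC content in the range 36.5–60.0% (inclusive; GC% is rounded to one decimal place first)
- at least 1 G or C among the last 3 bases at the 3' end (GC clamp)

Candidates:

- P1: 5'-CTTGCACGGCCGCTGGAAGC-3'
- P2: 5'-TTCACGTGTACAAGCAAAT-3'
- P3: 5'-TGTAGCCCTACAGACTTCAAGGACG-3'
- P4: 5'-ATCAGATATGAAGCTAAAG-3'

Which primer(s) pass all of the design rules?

P1 (20 nt, A=3 T=3 G=7 C=7): longest run = 2 ✓; Tm = 2·6 + 4·14 = 68°C, outside 56–67°C ✗; GC 14/20 = 70.0%, outside 36.5–60.0% ✗; 3' end AGC has 2 G/C ✓ — fails.
P2 (19 nt, A=7 T=5 G=3 C=4): longest run = 3 ✓; Tm = 2·12 + 4·7 = 52°C, outside 56–67°C ✗; GC 7/19 = 36.8% ✓; 3' end AAT has 0 G/C, need ≥1 ✗ — fails.
P3 (25 nt, A=7 T=5 G=6 C=7): longest run = 3 ✓; Tm = 2·12 + 4·13 = 76°C, outside 56–67°C ✗; GC 13/25 = 52.0% ✓; 3' end ACG has 2 G/C ✓ — fails.
P4 (19 nt, A=9 T=4 G=4 C=2): longest run = 3 ✓; Tm = 2·13 + 4·6 = 50°C, outside 56–67°C ✗; GC 6/19 = 31.6%, outside 36.5–60.0% ✗; 3' end AAG has 1 G/C ✓ — fails.

None of the candidates satisfy all criteria.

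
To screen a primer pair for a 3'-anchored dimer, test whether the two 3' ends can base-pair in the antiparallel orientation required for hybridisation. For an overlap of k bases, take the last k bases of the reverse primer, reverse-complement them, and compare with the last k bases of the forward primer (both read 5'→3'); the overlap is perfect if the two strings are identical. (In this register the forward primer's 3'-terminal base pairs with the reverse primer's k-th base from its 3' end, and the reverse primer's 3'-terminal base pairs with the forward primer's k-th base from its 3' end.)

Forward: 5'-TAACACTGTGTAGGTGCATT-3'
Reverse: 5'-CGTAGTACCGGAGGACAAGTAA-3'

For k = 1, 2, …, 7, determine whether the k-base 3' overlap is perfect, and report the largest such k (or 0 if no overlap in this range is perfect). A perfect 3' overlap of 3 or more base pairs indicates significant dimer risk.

Last 7 bases (5'→3') — forward …GTGCATT, reverse …CAAGTAA.
Reverse complement of the reverse primer's last 7 bases: TTACTTG; its first k bases are the reverse complement of the reverse primer's last k bases, so a perfect k-base overlap needs the forward primer's last k bases to equal them.
Comparing (forward last k vs required): k=1: T vs T ✓; k=2: TT vs TT ✓; k=3: ATT vs TTA ✗; k=4: CATT vs TTAC ✗; k=5: GCATT vs TTACT ✗; k=6: TGCATT vs TTACTT ✗; k=7: GTGCATT vs TTACTTG ✗.
Perfect overlaps at k = 1, 2; the largest is 2.

Longest perfect overlap: 2 complementary base pairs; below the dimer-risk threshold (threshold 3).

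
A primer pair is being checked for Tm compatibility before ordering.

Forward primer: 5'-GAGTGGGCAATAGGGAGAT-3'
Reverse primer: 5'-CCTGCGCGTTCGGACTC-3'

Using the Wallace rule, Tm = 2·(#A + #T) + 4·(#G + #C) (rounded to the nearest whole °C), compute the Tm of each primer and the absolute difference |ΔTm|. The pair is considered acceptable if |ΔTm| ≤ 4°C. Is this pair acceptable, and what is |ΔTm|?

|ΔTm| = 0°C; the pair is acceptable.

Forward: A=6 T=3 G=9 C=1 → Tm = 2·9 + 4·10 = 58°C.
Reverse: A=1 T=4 G=5 C=7 → Tm = 2·5 + 4·12 = 58°C.
|ΔTm| = |58 − 58| = 0°C, ≤ 4°C.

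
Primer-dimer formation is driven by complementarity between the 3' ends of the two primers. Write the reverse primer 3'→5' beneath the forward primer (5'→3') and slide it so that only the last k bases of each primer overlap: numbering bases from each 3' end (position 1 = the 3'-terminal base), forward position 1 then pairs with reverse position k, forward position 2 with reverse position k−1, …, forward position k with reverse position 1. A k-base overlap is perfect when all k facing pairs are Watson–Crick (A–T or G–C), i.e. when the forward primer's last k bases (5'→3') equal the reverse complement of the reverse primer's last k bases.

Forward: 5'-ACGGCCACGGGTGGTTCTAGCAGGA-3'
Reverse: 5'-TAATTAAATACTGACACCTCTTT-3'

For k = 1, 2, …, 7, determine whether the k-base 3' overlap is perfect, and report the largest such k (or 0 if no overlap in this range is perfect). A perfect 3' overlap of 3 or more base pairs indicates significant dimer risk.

Last 7 bases (5'→3') — forward …AGCAGGA, reverse …CCTCTTT.
Reverse complement of the reverse primer's last 7 bases: AAAGAGG; its first k bases are the reverse complement of the reverse primer's last k bases, so a perfect k-base overlap needs the forward primer's last k bases to equal them.
Comparing (forward last k vs required): k=1: A vs A ✓; k=2: GA vs AA ✗; k=3: GGA vs AAA ✗; k=4: AGGA vs AAAG ✗; k=5: CAGGA vs AAAGA ✗; k=6: GCAGGA vs AAAGAG ✗; k=7: AGCAGGA vs AAAGAGG ✗.
Only k = 1 is perfect, so the longest perfect 3' overlap is 1.

Longest perfect overlap: 1 complementary base pair; below the dimer-risk threshold (threshold 3).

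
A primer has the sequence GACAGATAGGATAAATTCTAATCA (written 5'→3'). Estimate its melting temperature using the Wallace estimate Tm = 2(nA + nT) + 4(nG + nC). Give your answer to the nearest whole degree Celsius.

62°C

Base counts: A=11, T=6, G=4, C=3 (length 24).
Tm = 2·(11+6) + 4·(4+3) = 2·17 + 4·7 = 34 + 28 = 62°C.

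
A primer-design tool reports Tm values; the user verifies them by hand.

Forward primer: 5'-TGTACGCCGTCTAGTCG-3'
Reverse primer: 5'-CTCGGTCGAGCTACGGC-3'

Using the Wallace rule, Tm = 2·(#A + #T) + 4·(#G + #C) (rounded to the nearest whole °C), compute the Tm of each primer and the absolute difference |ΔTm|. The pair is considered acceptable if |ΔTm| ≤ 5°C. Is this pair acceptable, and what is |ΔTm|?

Forward: A=2 T=5 G=5 C=5 → Tm = 2·7 + 4·10 = 54°C.
Reverse: A=2 T=3 G=6 C=6 → Tm = 2·5 + 4·12 = 58°C.
|ΔTm| = |54 − 58| = 4°C, ≤ 5°C.

|ΔTm| = 4°C; the pair is acceptable.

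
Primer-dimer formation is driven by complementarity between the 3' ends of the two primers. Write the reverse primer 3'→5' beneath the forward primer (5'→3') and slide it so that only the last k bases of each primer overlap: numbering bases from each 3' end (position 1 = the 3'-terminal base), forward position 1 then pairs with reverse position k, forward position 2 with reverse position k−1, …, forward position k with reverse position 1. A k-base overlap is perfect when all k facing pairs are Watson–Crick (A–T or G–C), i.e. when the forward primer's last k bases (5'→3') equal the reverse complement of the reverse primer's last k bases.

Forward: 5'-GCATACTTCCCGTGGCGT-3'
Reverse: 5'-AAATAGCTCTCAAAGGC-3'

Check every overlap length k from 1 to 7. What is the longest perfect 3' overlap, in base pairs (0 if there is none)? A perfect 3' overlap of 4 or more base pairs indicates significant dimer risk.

Longest perfect overlap: 0 complementary base pairs; below the dimer-risk threshold (threshold 4).

Last 7 bases (5'→3') — forward …GTGGCGT, reverse …CAAAGGC.
Reverse complement of the reverse primer's last 7 bases: GCCTTTG; its first k bases are the reverse complement of the reverse primer's last k bases, so a perfect k-base overlap needs the forward primer's last k bases to equal them.
Comparing (forward last k vs required): k=1: T vs G ✗; k=2: GT vs GC ✗; k=3: CGT vs GCC ✗; k=4: GCGT vs GCCT ✗; k=5: GGCGT vs GCCTT ✗; k=6: TGGCGT vs GCCTTT ✗; k=7: GTGGCGT vs GCCTTTG ✗.
No overlap length from 1 to 7 is perfect, so the longest perfect 3' overlap is 0.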